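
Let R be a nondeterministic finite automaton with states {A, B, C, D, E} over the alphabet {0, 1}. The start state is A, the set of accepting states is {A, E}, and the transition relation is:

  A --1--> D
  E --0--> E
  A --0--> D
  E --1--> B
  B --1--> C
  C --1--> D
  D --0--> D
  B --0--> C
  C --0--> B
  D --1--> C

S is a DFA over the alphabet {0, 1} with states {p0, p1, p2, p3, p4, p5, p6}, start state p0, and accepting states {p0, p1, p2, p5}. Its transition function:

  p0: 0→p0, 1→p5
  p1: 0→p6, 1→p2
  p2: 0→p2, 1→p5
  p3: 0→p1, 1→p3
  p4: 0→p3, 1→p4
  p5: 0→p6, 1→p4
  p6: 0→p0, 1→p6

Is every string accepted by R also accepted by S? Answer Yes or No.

Yes

Exploring the product automaton R × S from the start pair (A, p0), following both machines on each input symbol, reaches 20 state pairs: (A, p0), (D, p0), (D, p5), (C, p5), (D, p6), (C, p4), (B, p6), (D, p4), (C, p6), (B, p3), (C, p0), (D, p3), (B, p0), (C, p1), (C, p3), (D, p1), (D, p2), (B, p1), (C, p2), (B, p2).
R accepts in {A, E} and S accepts in {p0, p1, p2, p5}. The reachable pairs whose R-component is accepting are (A, p0); in each of them the S-component is accepting too, so the product for L(R) \ L(S) (R-component accepting, S-component rejecting) has no reachable accepting pair and the difference is empty.
Hence every string in L(R) is also in L(S).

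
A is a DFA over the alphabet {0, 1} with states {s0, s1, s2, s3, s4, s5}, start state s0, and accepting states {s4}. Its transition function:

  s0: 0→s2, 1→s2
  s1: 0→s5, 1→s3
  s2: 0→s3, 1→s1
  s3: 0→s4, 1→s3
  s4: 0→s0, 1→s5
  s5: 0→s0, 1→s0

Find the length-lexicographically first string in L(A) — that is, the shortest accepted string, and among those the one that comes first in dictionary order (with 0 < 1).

A breadth-first search from s0 reaches an accepting state first via the path s0 → s2 → s3 → s4 on input 000.
No string of length < 3 is accepted (BFS exhausts all shorter strings without reaching an accepting state), and 000 is the lexicographically least accepting string of length 3.

000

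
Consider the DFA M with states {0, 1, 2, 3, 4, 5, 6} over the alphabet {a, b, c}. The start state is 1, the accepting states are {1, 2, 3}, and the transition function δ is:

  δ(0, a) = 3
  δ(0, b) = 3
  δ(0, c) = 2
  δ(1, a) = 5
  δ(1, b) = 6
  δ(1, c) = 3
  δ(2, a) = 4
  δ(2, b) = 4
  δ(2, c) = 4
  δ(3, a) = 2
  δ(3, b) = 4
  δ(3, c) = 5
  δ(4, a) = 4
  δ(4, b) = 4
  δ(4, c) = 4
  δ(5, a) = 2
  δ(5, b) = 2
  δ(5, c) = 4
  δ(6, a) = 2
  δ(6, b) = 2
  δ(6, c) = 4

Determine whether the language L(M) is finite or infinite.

The useful states (reachable from 1 and able to reach an accepting state) are {1, 2, 3, 5, 6}.
Restricted to these states the transition graph has no cycle, so every accepting path has bounded length and L is finite.

finite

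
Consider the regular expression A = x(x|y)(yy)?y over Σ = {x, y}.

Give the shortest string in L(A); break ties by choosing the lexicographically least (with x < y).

xxy

By inspection of the expression, no string of length less than 3 matches, and xxy is the lexicographically first match of length 3.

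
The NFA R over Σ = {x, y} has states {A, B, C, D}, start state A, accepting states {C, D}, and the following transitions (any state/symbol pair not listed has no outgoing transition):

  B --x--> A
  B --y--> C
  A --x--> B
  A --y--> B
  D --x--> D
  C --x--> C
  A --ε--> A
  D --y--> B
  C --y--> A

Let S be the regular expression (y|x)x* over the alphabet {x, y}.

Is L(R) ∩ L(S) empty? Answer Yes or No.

Converting the expression S to a DFA (subset construction, then merging equivalent states) gives the minimal DFA with states {s0, s1, s2}, start state s0, accepting states {s1} and transitions s0: x→s1, y→s1; s1: x→s1, y→s2; s2: x→s2, y→s2.
Exploring the product automaton R × S from the start pair (A, s0), following both machines on each input symbol, reaches 6 state pairs: (A, s0), (B, s1), (A, s1), (C, s2), (B, s2), (A, s2).
R accepts in {C, D} and S accepts in {s1}; no reachable pair has both components accepting, so no string drives both machines to acceptance simultaneously and L(R) ∩ L(S) = ∅.
So no string is accepted by both, and the intersection is empty.

Yes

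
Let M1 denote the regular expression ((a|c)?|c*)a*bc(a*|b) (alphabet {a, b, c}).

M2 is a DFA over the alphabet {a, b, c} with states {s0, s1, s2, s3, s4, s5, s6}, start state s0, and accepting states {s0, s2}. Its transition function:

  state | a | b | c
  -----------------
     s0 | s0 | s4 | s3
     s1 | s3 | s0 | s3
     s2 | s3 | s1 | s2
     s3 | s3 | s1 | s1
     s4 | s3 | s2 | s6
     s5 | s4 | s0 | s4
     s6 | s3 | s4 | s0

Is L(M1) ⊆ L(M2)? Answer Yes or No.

The string bc is in L(M1) but not in L(M2).
So L(M1) ⊄ L(M2).

No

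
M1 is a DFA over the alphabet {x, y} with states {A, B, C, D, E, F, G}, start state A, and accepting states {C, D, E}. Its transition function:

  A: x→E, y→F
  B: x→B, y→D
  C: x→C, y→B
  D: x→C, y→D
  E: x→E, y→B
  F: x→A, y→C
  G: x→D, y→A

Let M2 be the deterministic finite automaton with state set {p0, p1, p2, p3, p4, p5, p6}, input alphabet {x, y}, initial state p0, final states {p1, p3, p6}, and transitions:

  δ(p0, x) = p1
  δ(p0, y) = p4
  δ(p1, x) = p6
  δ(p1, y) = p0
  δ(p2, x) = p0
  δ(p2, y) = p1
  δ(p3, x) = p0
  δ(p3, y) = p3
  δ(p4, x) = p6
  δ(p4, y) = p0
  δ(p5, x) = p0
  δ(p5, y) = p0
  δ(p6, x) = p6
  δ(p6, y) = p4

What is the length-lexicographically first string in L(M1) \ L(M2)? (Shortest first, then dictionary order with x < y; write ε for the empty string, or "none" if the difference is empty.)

yy

The string yy is accepted by M1 but not by M2.
No shorter string lies in the difference, and yy is the lexicographically first length-2 string in L(M1) \ L(M2).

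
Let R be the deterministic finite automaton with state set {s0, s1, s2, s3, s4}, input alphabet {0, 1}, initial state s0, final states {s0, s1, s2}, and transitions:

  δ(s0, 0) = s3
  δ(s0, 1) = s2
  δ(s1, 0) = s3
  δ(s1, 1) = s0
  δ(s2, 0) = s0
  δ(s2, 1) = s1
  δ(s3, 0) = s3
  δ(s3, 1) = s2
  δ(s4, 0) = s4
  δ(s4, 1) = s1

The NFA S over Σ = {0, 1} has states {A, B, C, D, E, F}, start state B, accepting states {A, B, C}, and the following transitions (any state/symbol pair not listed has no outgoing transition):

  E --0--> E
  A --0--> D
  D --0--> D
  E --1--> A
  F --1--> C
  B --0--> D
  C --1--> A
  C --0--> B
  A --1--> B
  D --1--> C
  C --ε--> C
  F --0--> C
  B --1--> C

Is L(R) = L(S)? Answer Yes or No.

Yes

Exploring the product automaton R × S from the start pair (s0, B), following both machines on each input symbol, reaches 4 state pairs: (s0, B), (s3, D), (s2, C), (s1, A).
R accepts in {s0, s1, s2} and S accepts in {A, B, C}. In every reachable pair the two components are either both accepting — (s0, B), (s2, C), (s1, A) — or both non-accepting, so no string is accepted by exactly one of the machines: L(R) \ L(S) and L(S) \ L(R) are both empty.
Hence every string is accepted by R iff it is accepted by S, and the two languages coincide.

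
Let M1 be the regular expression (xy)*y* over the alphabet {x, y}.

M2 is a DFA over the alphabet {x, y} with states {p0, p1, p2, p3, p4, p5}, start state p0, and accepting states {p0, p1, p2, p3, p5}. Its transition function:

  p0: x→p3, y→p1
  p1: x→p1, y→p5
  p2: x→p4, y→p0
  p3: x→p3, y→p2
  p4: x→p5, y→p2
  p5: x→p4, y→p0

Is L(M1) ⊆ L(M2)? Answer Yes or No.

Converting the expression M1 to a DFA (subset construction, then merging equivalent states) gives the minimal DFA with states {r0, r1, r2, r3}, start state r0, accepting states {r0, r2} and transitions r0: x→r1, y→r2; r1: x→r3, y→r0; r2: x→r3, y→r2; r3: x→r3, y→r3.
Exploring the product automaton M1 × M2 from the start pair (r0, p0), following both machines on each input symbol, reaches 13 state pairs: (r0, p0), (r1, p3), (r2, p1), (r3, p3), (r0, p2), (r3, p1), (r2, p5), (r3, p2), (r1, p4), (r2, p0), (r3, p5), (r3, p4), (r3, p0).
M1 accepts in {r0, r2} and M2 accepts in {p0, p1, p2, p3, p5}. The reachable pairs whose M1-component is accepting are (r0, p0), (r2, p1), (r0, p2), (r2, p5), (r2, p0); in each of them the M2-component is accepting too, so the product for L(M1) \ L(M2) (M1-component accepting, M2-component rejecting) has no reachable accepting pair and the difference is empty.
Hence every string in L(M1) is also in L(M2).

Yes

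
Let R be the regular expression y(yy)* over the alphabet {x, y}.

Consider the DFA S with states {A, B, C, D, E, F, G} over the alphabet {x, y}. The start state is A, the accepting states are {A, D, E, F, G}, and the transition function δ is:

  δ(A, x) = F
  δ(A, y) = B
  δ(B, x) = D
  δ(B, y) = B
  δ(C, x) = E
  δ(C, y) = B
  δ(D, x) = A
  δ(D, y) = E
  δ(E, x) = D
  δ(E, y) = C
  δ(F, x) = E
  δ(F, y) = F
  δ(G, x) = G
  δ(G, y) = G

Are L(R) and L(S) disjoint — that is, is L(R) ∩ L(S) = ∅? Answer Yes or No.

Converting the expression R to a DFA (subset construction, then merging equivalent states) gives the minimal DFA with states {r0, r1, r2}, start state r0, accepting states {r2} and transitions r0: x→r1, y→r2; r1: x→r1, y→r1; r2: x→r1, y→r0.
Exploring the product automaton R × S from the start pair (r0, A), following both machines on each input symbol, reaches 9 state pairs: (r0, A), (r1, F), (r2, B), (r1, E), (r1, D), (r0, B), (r1, C), (r1, A), (r1, B).
R accepts in {r2} and S accepts in {A, D, E, F, G}; no reachable pair has both components accepting, so no string drives both machines to acceptance simultaneously and L(R) ∩ L(S) = ∅.
So no string is accepted by both, and the intersection is empty.

Yes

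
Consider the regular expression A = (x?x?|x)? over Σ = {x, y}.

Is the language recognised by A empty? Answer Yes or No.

The empty string ε matches the expression, so it belongs to L(A).
Since L(A) contains at least one string, it is not empty.

No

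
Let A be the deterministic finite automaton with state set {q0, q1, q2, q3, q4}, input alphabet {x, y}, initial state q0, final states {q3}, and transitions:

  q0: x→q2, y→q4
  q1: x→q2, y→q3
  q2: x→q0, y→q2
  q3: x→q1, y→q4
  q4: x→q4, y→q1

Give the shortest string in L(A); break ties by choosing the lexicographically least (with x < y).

yyy

A breadth-first search from q0 reaches an accepting state first via the path q0 → q4 → q1 → q3 on input yyy.
No string of length < 3 is accepted (BFS exhausts all shorter strings without reaching an accepting state), and yyy is the lexicographically least accepting string of length 3.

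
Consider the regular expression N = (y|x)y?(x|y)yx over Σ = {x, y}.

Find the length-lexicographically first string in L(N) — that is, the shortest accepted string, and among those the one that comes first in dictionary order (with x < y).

xxyx

By inspection of the expression, no string of length less than 4 matches, and xxyx is the lexicographically first match of length 4.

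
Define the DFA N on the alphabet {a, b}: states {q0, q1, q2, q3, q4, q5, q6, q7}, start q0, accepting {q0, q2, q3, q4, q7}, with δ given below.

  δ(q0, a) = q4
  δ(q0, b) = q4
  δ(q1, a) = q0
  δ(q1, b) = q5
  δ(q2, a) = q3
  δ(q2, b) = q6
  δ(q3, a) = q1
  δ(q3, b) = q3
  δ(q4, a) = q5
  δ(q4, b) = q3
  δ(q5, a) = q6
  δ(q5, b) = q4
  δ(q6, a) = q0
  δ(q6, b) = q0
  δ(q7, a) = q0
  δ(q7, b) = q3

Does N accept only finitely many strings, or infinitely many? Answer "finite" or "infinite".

State q0 is reachable from the start and can reach an accepting state, and it lies on the cycle q0 → q4 → q3 → q1 → q0.
Traversing that cycle any number of times yields accepted strings of unbounded length, so the language is infinite.

infinite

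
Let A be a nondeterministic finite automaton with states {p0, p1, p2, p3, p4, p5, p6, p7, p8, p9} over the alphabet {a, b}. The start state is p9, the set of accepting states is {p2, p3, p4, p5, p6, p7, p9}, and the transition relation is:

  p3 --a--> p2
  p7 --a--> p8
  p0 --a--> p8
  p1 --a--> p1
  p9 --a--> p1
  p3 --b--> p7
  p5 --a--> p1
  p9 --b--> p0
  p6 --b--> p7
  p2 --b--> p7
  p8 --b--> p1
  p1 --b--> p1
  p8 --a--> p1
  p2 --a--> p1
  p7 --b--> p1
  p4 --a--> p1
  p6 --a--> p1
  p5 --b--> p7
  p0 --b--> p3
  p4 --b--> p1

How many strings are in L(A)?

The useful subgraph on states {p0, p2, p3, p7, p9} is acyclic, so L(A) is finite; the longest accepting path visits 5 useful states, giving maximum string length 4.
Counting accepting paths from p9 by length: 1 of length 0, 1 of length 2, 2 of length 3, 1 of length 4. Total 5.

5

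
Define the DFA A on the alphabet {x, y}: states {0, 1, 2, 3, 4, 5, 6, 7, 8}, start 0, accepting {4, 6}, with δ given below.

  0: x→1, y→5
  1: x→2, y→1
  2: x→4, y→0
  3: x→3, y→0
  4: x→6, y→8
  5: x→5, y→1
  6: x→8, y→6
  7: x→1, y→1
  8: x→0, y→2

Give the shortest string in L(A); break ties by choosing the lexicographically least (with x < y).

A breadth-first search from 0 reaches an accepting state first via the path 0 → 1 → 2 → 4 on input xxx.
No string of length < 3 is accepted (BFS exhausts all shorter strings without reaching an accepting state), and xxx is the lexicographically least accepting string of length 3.

xxx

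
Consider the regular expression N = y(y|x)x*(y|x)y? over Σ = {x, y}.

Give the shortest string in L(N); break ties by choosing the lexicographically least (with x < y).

By inspection of the expression, no string of length less than 3 matches, and yxx is the lexicographically first match of length 3.

yxx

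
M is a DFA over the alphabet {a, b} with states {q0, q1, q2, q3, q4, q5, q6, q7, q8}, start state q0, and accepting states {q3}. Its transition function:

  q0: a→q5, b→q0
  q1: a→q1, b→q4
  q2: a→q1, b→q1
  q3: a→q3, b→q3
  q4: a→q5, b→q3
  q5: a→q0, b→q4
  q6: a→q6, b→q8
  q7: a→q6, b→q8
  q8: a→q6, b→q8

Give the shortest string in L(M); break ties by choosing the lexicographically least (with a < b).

abb

A breadth-first search from q0 reaches an accepting state first via the path q0 → q5 → q4 → q3 on input abb.
No string of length < 3 is accepted (BFS exhausts all shorter strings without reaching an accepting state), and abb is the lexicographically least accepting string of length 3.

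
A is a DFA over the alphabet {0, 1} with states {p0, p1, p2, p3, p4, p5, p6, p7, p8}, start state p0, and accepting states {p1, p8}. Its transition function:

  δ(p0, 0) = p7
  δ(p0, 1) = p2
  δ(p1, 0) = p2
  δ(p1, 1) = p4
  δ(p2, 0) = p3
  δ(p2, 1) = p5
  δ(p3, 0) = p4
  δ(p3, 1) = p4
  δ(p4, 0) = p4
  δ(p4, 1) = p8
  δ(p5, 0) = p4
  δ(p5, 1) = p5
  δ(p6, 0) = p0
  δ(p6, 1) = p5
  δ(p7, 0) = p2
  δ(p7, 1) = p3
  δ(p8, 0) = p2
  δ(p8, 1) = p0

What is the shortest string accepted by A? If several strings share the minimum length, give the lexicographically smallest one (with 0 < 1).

0101

A breadth-first search from p0 reaches an accepting state first via the path p0 → p7 → p3 → p4 → p8 on input 0101.
No string of length < 4 is accepted (BFS exhausts all shorter strings without reaching an accepting state), and 0101 is the lexicographically least accepting string of length 4.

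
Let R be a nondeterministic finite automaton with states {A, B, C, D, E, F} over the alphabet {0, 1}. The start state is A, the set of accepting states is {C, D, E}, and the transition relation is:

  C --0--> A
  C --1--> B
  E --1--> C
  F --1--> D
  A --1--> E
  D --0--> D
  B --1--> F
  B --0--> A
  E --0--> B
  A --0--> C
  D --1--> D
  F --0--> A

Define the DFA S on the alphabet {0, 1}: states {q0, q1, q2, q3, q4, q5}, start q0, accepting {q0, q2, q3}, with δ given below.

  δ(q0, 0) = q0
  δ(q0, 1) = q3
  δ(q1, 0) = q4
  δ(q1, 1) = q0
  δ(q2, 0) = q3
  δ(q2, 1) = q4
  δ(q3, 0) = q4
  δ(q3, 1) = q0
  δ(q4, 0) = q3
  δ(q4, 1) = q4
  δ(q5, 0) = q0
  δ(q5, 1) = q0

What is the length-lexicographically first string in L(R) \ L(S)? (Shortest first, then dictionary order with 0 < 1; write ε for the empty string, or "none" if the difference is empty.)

The string 0101 is accepted by R but not by S.
No shorter string lies in the difference, and 0101 is the lexicographically first length-4 string in L(R) \ L(S).

0101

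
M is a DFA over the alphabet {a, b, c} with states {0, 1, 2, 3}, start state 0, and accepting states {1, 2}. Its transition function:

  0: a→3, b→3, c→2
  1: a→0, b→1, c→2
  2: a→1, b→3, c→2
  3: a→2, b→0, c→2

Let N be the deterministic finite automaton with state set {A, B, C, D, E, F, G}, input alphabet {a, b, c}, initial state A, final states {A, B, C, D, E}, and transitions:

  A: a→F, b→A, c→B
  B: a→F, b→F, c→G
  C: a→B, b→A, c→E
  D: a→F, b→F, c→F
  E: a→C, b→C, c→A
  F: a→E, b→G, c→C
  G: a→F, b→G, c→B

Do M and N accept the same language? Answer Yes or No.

The string ba is accepted by M but rejected by N.
So L(M) ≠ L(N).

No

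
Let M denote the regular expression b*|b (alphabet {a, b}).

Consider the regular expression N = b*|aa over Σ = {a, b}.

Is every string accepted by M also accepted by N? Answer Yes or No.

Converting the expression M to a DFA (subset construction, then merging equivalent states) gives the minimal DFA with states {m0, m1}, start state m0, accepting states {m0} and transitions m0: a→m1, b→m0; m1: a→m1, b→m1.
Converting the expression N to a DFA (subset construction, then merging equivalent states) gives the minimal DFA with states {n0, n1, n2, n3, n4}, start state n0, accepting states {n0, n2, n3} and transitions n0: a→n1, b→n2; n1: a→n3, b→n4; n2: a→n4, b→n2; n3: a→n4, b→n4; n4: a→n4, b→n4.
Exploring the product automaton M × N from the start pair (m0, n0), following both machines on each input symbol, reaches 5 state pairs: (m0, n0), (m1, n1), (m0, n2), (m1, n3), (m1, n4).
M accepts in {m0} and N accepts in {n0, n2, n3}. The reachable pairs whose M-component is accepting are (m0, n0), (m0, n2); in each of them the N-component is accepting too, so the product for L(M) \ L(N) (M-component accepting, N-component rejecting) has no reachable accepting pair and the difference is empty.
Hence every string in L(M) is also in L(N).

Yes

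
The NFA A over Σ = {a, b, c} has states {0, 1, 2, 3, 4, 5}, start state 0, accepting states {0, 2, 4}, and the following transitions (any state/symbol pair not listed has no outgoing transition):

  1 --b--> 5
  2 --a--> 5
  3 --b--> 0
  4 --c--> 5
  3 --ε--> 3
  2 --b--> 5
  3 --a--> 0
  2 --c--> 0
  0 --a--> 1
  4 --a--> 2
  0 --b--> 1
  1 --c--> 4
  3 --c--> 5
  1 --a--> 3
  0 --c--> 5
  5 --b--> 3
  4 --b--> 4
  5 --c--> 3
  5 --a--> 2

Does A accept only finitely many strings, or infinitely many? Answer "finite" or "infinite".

infinite

State 0 is reachable from the start and can reach an accepting state, and it lies on the cycle 0 → 1 → 3 → 0.
Traversing that cycle any number of times yields accepted strings of unbounded length, so the language is infinite.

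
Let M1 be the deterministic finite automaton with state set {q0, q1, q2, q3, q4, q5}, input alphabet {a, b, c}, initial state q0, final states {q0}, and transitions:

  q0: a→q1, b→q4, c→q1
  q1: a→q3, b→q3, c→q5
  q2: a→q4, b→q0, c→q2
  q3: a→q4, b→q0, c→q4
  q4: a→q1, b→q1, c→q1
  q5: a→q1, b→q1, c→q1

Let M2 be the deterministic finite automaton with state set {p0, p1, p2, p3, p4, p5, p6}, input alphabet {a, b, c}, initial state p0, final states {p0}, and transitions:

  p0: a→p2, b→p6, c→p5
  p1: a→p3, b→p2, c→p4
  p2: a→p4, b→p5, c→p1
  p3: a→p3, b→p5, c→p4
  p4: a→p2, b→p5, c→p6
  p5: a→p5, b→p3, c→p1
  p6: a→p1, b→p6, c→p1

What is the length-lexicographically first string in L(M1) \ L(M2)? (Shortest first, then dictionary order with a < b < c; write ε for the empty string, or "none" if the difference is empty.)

aab

The string aab is accepted by M1 but not by M2.
No shorter string lies in the difference, and aab is the lexicographically first length-3 string in L(M1) \ L(M2).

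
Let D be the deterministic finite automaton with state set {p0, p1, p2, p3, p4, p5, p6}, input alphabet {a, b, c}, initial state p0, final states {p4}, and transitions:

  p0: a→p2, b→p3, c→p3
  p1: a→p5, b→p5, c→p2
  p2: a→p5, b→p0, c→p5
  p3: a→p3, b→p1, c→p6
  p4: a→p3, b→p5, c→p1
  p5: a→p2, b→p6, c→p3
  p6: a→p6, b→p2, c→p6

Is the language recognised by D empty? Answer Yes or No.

Yes

The states reachable from the start state are {p0, p1, p2, p3, p5, p6}.
None of the accepting states {p4} is reachable, so no string is accepted and L(D) = ∅.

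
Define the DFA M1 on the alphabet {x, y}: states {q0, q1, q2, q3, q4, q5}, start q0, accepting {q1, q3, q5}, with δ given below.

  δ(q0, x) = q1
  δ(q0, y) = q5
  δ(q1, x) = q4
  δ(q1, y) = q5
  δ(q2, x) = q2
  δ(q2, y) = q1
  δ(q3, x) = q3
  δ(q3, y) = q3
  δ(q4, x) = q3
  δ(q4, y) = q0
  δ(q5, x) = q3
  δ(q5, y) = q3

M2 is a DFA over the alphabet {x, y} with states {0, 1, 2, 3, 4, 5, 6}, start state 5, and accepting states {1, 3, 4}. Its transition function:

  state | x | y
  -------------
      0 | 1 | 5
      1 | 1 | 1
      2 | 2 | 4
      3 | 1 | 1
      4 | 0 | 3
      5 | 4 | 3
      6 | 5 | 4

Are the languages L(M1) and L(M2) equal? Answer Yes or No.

Exploring the product automaton M1 × M2 from the start pair (q0, 5), following both machines on each input symbol, reaches 5 state pairs: (q0, 5), (q1, 4), (q5, 3), (q4, 0), (q3, 1).
M1 accepts in {q1, q3, q5} and M2 accepts in {1, 3, 4}. In every reachable pair the two components are either both accepting — (q1, 4), (q5, 3), (q3, 1) — or both non-accepting, so no string is accepted by exactly one of the machines: L(M1) \ L(M2) and L(M2) \ L(M1) are both empty.
Hence every string is accepted by M1 iff it is accepted by M2, and the two languages coincide.

Yes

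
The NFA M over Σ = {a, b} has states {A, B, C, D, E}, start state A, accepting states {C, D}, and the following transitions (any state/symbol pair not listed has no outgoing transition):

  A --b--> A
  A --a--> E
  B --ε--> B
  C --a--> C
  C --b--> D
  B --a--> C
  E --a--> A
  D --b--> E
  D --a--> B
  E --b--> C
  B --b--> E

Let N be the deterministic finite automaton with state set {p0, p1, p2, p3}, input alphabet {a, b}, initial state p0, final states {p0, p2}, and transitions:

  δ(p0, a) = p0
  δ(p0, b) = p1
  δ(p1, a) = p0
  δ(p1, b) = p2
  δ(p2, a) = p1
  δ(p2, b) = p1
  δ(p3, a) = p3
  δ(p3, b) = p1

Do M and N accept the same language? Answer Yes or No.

No

The string ab is accepted by M but rejected by N.
So L(M) ≠ L(N).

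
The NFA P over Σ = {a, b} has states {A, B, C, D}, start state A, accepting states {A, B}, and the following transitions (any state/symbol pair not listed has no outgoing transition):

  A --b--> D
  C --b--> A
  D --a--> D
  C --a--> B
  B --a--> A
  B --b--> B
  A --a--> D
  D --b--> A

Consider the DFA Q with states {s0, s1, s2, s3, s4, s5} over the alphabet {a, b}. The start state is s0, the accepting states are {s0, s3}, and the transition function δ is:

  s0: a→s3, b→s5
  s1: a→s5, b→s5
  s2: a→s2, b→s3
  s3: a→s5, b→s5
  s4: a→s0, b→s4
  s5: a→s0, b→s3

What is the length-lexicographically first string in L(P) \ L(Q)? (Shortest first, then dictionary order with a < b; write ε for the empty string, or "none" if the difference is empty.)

The string ab is accepted by P but not by Q.
No shorter string lies in the difference, and ab is the lexicographically first length-2 string in L(P) \ L(Q).

ab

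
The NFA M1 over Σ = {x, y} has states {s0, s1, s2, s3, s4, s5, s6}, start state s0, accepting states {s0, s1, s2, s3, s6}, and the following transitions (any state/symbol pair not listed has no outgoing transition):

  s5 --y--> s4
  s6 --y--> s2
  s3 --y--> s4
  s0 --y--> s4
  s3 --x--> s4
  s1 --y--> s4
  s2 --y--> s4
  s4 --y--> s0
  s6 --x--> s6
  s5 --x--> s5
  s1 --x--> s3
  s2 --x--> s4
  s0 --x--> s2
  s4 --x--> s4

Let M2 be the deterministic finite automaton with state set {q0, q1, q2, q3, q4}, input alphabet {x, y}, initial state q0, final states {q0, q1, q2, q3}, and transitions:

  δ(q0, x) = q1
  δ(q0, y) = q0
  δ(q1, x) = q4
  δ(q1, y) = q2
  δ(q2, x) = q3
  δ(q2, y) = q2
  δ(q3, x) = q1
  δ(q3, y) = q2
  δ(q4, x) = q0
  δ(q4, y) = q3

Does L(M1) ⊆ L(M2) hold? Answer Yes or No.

Yes

Exploring the product automaton M1 × M2 from the start pair (s0, q0), following both machines on each input symbol, reaches 10 state pairs: (s0, q0), (s2, q1), (s4, q0), (s4, q4), (s4, q2), (s4, q1), (s0, q3), (s4, q3), (s0, q2), (s2, q3).
M1 accepts in {s0, s1, s2, s3, s6} and M2 accepts in {q0, q1, q2, q3}. The reachable pairs whose M1-component is accepting are (s0, q0), (s2, q1), (s0, q3), (s0, q2), (s2, q3); in each of them the M2-component is accepting too, so the product for L(M1) \ L(M2) (M1-component accepting, M2-component rejecting) has no reachable accepting pair and the difference is empty.
Hence every string in L(M1) is also in L(M2).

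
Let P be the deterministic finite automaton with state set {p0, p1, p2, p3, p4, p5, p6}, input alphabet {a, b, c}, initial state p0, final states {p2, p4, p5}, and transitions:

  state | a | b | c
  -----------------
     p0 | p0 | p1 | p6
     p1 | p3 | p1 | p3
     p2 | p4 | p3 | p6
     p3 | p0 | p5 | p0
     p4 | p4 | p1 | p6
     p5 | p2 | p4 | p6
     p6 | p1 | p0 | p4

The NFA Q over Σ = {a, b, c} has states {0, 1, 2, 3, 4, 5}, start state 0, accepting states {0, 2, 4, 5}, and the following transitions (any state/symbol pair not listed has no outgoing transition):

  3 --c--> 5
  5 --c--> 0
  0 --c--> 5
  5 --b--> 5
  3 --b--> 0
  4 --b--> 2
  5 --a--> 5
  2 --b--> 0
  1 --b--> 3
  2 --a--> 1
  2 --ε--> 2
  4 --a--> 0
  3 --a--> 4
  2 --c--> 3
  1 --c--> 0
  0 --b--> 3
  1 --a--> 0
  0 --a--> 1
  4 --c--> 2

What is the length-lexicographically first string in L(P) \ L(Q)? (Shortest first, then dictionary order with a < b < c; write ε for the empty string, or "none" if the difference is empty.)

The string cca is accepted by P but not by Q.
No shorter string lies in the difference, and cca is the lexicographically first length-3 string in L(P) \ L(Q).

cca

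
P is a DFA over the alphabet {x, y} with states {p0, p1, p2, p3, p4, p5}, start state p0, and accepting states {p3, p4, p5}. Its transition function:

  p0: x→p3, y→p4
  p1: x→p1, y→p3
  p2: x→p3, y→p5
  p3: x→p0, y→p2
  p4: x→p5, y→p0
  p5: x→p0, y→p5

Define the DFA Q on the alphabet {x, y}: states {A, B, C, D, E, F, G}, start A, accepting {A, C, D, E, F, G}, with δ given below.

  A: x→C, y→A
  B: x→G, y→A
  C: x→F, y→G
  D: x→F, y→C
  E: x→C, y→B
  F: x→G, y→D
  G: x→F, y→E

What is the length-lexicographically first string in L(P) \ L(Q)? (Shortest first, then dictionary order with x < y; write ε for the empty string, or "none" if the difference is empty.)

xyyy

The string xyyy is accepted by P but not by Q.
No shorter string lies in the difference, and xyyy is the lexicographically first length-4 string in L(P) \ L(Q).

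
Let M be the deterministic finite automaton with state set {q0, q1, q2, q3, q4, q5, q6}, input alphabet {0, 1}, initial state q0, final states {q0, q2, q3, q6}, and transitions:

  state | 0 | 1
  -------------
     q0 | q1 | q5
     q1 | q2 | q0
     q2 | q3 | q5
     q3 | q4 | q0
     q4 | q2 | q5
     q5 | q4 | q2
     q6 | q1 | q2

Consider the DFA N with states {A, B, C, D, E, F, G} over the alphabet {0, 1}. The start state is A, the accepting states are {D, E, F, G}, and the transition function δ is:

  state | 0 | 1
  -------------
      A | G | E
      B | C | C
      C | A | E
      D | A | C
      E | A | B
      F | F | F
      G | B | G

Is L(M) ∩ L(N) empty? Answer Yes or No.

The string 01 is accepted by both M and N.
Hence L(M) ∩ L(N) ≠ ∅.

No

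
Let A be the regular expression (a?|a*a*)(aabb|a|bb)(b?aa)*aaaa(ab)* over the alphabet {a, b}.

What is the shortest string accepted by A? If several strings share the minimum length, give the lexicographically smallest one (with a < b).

aaaaa

By inspection of the expression, no string of length less than 5 matches, and aaaaa is the lexicographically first match of length 5.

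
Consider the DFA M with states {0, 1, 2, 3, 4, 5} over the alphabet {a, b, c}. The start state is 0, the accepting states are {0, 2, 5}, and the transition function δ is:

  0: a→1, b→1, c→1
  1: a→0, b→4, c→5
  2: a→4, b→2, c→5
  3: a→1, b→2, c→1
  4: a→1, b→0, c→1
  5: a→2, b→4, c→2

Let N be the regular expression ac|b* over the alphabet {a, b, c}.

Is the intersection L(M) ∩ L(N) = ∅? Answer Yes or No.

No

The empty string ε is accepted by both M and N.
Hence L(M) ∩ L(N) ≠ ∅.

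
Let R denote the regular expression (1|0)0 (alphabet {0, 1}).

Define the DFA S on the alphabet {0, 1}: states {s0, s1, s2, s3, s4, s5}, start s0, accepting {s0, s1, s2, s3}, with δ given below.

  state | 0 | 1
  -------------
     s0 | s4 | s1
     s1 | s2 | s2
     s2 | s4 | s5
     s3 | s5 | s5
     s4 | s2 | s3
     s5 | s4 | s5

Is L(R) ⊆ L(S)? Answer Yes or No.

Converting the expression R to a DFA (subset construction, then merging equivalent states) gives the minimal DFA with states {r0, r1, r2, r3}, start state r0, accepting states {r2} and transitions r0: 0→r1, 1→r1; r1: 0→r2, 1→r3; r2: 0→r3, 1→r3; r3: 0→r3, 1→r3.
Exploring the product automaton R × S from the start pair (r0, s0), following both machines on each input symbol, reaches 8 state pairs: (r0, s0), (r1, s4), (r1, s1), (r2, s2), (r3, s3), (r3, s2), (r3, s4), (r3, s5).
R accepts in {r2} and S accepts in {s0, s1, s2, s3}. The reachable pairs whose R-component is accepting are (r2, s2); in each of them the S-component is accepting too, so the product for L(R) \ L(S) (R-component accepting, S-component rejecting) has no reachable accepting pair and the difference is empty.
Hence every string in L(R) is also in L(S).

Yes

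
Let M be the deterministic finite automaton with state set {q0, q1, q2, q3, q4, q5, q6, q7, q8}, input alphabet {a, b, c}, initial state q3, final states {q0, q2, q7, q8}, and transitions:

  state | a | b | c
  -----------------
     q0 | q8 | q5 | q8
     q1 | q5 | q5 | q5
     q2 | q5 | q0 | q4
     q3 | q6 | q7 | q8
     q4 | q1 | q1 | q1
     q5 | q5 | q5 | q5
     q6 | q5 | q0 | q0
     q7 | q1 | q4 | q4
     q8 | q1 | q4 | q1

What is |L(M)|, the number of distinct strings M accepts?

The useful subgraph on states {q0, q3, q6, q7, q8} is acyclic, so L(M) is finite; the longest accepting path visits 4 useful states, giving maximum string length 3.
Counting accepting paths from q3 by length: 2 of length 1, 2 of length 2, 4 of length 3. Total 8.

8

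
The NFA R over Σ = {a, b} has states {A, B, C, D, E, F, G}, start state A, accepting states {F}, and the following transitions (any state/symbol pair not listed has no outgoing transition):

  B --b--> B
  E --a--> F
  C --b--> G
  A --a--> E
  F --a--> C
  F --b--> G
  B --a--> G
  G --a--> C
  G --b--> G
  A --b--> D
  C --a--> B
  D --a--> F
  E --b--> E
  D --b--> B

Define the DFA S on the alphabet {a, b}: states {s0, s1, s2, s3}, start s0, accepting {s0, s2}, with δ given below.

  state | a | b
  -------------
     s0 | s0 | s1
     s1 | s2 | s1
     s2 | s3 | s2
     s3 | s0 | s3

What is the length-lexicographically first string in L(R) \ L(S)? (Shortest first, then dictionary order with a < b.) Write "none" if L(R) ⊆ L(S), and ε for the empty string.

none

Exploring the product automaton R × S from the start pair (A, s0), following both machines on each input symbol, reaches 16 state pairs: (A, s0), (E, s0), (D, s1), (F, s0), (E, s1), (F, s2), (B, s1), (C, s0), (G, s1), (C, s3), (G, s2), (B, s0), (C, s2), (G, s3), (G, s0), (B, s3).
R accepts in {F} and S accepts in {s0, s2}. The reachable pairs whose R-component is accepting are (F, s0), (F, s2); in each of them the S-component is accepting too, so the product for L(R) \ L(S) (R-component accepting, S-component rejecting) has no reachable accepting pair and the difference is empty.
So every string accepted by R is also accepted by S: L(R) \ L(S) = ∅ and there is no such string.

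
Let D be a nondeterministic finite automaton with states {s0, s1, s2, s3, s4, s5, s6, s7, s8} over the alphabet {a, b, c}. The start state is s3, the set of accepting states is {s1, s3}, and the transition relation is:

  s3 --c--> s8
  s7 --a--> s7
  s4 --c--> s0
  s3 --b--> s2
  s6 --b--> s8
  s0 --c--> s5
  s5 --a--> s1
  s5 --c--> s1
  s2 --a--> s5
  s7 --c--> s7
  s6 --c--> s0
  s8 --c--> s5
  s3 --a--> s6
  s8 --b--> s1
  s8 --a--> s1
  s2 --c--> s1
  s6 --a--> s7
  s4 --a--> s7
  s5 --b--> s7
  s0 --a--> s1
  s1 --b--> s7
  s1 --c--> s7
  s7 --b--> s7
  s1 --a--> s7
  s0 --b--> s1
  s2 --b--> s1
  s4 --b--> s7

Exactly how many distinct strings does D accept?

The useful subgraph on states {s0, s1, s2, s3, s5, s6, s8} is acyclic, so L(D) is finite; the longest accepting path visits 5 useful states, giving maximum string length 4.
Counting accepting paths from s3 by length: 1 of length 0, 4 of length 2, 8 of length 3, 4 of length 4. Total 17.

17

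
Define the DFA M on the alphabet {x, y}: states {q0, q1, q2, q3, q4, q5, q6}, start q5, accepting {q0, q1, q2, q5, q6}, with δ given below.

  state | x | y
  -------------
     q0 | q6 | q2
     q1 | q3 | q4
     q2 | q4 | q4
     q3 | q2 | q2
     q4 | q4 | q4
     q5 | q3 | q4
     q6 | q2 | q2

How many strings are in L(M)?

The useful subgraph on states {q2, q3, q5} is acyclic, so L(M) is finite; the longest accepting path visits 3 useful states, giving maximum string length 2.
Counting accepting paths from q5 by length: 1 of length 0, 2 of length 2. Total 3.

3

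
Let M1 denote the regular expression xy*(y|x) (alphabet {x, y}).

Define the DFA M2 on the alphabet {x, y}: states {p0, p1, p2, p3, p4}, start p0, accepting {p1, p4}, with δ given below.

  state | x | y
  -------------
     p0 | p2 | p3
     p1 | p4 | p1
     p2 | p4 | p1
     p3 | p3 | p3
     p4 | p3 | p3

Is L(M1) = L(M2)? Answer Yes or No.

Yes

Converting the expression M1 to a DFA (subset construction, then merging equivalent states) gives the minimal DFA with states {r0, r1, r2, r3, r4}, start state r0, accepting states {r3, r4} and transitions r0: x→r1, y→r2; r1: x→r3, y→r4; r2: x→r2, y→r2; r3: x→r2, y→r2; r4: x→r3, y→r4.
Exploring the product automaton M1 × M2 from the start pair (r0, p0), following both machines on each input symbol, reaches 5 state pairs: (r0, p0), (r1, p2), (r2, p3), (r3, p4), (r4, p1).
M1 accepts in {r3, r4} and M2 accepts in {p1, p4}. In every reachable pair the two components are either both accepting — (r3, p4), (r4, p1) — or both non-accepting, so no string is accepted by exactly one of the machines: L(M1) \ L(M2) and L(M2) \ L(M1) are both empty.
Hence every string is accepted by M1 iff it is accepted by M2, and the two languages coincide.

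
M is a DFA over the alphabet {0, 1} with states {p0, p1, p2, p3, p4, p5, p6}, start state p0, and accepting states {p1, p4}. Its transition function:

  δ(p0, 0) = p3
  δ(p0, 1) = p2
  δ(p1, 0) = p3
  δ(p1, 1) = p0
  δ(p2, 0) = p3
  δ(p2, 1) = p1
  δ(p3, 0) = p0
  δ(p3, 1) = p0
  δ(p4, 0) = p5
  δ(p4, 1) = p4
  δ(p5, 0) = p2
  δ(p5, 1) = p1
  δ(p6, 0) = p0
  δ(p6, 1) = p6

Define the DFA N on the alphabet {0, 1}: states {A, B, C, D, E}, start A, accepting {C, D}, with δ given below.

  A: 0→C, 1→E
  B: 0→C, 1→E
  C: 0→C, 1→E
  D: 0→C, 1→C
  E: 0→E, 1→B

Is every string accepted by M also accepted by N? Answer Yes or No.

The string 11 is in L(M) but not in L(N).
So L(M) ⊄ L(N).

No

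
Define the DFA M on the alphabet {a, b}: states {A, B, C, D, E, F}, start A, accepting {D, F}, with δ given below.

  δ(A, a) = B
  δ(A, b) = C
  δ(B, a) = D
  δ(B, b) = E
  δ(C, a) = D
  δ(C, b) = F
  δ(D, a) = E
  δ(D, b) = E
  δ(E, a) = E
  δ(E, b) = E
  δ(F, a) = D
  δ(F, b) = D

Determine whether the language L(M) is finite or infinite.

finite

The useful states (reachable from A and able to reach an accepting state) are {A, B, C, D, F}.
Restricted to these states the transition graph has no cycle, so every accepting path has bounded length and L is finite.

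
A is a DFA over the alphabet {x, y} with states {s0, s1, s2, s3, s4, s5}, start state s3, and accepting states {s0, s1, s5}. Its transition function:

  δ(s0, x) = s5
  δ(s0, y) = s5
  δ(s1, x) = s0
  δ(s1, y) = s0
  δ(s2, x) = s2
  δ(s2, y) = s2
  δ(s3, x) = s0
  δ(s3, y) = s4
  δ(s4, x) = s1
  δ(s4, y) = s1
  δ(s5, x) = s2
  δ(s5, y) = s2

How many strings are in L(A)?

The useful subgraph on states {s0, s1, s3, s4, s5} is acyclic, so L(A) is finite; the longest accepting path visits 5 useful states, giving maximum string length 4.
Counting accepting paths from s3 by length: 1 of length 1, 4 of length 2, 4 of length 3, 8 of length 4. Total 17.

17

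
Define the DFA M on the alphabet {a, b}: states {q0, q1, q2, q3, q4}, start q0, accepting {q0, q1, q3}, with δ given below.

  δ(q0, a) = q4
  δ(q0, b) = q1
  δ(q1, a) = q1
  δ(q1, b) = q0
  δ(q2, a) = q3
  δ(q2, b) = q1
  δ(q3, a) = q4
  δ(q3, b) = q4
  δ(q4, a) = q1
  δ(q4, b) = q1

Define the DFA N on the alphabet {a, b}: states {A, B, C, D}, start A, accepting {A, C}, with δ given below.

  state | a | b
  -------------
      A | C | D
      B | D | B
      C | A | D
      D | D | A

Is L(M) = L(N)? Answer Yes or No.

No

The string b is accepted by M but rejected by N.
So L(M) ≠ L(N).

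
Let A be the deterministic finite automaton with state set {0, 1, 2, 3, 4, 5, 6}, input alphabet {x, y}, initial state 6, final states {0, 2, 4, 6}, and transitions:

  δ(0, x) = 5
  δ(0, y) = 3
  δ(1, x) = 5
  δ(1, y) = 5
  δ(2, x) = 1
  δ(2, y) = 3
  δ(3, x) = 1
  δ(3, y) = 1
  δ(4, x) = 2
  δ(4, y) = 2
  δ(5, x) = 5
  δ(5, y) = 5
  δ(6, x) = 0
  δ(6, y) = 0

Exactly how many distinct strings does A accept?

The useful subgraph on states {0, 6} is acyclic, so L(A) is finite; the longest accepting path visits 2 useful states, giving maximum string length 1.
Counting accepting paths from 6 by length: 1 of length 0, 2 of length 1. Total 3.

3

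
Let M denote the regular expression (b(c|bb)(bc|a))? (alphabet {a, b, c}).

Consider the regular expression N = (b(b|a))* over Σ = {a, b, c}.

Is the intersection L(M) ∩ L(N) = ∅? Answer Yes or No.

No

The empty string ε is accepted by both M and N.
Hence L(M) ∩ L(N) ≠ ∅.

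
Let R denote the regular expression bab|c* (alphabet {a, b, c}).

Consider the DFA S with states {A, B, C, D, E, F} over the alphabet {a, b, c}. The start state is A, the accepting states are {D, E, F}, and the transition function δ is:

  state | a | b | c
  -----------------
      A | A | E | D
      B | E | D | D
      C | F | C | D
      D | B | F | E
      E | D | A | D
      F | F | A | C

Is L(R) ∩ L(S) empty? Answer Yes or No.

No

The string c is accepted by both R and S.
Hence L(R) ∩ L(S) ≠ ∅.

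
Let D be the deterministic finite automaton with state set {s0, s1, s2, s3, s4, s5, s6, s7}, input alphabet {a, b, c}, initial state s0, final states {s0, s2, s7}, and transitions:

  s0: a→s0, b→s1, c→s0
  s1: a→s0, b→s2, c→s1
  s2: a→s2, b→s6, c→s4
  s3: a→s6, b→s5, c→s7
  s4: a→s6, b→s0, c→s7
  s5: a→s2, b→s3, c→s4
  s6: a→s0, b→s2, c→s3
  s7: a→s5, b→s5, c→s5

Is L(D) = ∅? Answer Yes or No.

The empty string ε is accepted: the run s0 ends in the accepting state s0.
Since at least one string is accepted, L(D) is not empty.

No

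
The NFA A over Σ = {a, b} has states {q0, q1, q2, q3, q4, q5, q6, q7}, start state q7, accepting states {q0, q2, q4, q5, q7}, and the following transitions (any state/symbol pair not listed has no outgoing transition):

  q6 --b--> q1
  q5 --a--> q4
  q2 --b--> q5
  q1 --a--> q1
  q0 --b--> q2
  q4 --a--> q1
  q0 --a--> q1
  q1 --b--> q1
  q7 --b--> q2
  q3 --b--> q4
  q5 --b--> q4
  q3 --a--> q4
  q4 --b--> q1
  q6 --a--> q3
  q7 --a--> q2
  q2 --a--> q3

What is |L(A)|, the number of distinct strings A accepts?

The useful subgraph on states {q2, q3, q4, q5, q7} is acyclic, so L(A) is finite; the longest accepting path visits 4 useful states, giving maximum string length 3.
Counting accepting paths from q7 by length: 1 of length 0, 2 of length 1, 2 of length 2, 8 of length 3. Total 13.

13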